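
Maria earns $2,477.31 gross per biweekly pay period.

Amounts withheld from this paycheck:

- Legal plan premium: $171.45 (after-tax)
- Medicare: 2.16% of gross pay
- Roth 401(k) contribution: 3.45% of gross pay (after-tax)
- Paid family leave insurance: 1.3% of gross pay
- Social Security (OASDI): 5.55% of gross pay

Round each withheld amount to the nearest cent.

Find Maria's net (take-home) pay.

Social Security (OASDI): $2,477.31 × 0.0555 = $137.49
Paid family leave insurance: $2,477.31 × 0.013 = $32.21
Medicare: $2,477.31 × 0.0216 = $53.51
Roth 401(k) contribution: $2,477.31 × 0.0345 = $85.47
Legal plan premium: $171.45
Total deductions = $137.49 + $32.21 + $53.51 + $85.47 + $171.45 = $480.13
Net pay = $2,477.31 − $480.13 = $1,997.18

$1,997.18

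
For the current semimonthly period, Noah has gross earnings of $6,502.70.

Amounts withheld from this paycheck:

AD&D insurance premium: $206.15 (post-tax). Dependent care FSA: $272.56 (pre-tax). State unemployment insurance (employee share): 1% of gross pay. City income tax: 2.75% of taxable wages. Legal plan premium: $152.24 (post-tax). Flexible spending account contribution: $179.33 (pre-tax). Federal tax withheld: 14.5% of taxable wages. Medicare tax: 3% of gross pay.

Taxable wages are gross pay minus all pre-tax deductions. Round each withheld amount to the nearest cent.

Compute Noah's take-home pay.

$4,388.54

Dependent care FSA: $272.56
Flexible spending account contribution: $179.33
Pre-tax total = $272.56 + $179.33 = $451.89
Taxable wages = $6,502.70 − $451.89 = $6,050.81
City income tax: $6,050.81 × 0.0275 = $166.40
Federal tax withheld: $6,050.81 × 0.145 = $877.37
Medicare tax: $6,502.70 × 0.03 = $195.08
State unemployment insurance (employee share): $6,502.70 × 0.01 = $65.03
Legal plan premium: $152.24
AD&D insurance premium: $206.15
Total deductions = $272.56 + $179.33 + $166.40 + $877.37 + $195.08 + $65.03 + $152.24 + $206.15 = $2,114.16
Net pay = $6,502.70 − $2,114.16 = $4,388.54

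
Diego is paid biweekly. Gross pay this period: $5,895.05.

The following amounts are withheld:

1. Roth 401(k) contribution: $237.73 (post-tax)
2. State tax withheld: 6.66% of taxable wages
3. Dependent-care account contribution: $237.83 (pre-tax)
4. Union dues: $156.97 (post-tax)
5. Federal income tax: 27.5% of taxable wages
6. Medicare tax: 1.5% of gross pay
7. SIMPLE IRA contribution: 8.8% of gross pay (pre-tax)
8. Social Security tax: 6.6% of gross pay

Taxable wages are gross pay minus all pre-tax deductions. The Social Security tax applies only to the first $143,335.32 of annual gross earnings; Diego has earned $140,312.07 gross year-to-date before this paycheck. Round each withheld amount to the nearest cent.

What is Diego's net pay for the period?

$2,700.50

SIMPLE IRA contribution: $5,895.05 × 0.088 = $518.76
Dependent-care account contribution: $237.83
Pre-tax total = $518.76 + $237.83 = $756.59
Taxable wages = $5,895.05 − $756.59 = $5,138.46
State tax withheld: $5,138.46 × 0.0666 = $342.22
Federal income tax: $5,138.46 × 0.275 = $1,413.08
Social Security tax: only $143,335.32 − $140,312.07 = $3,023.25 of this check is subject → $3,023.25 × 0.066 = $199.53
Medicare tax: $5,895.05 × 0.015 = $88.43
Roth 401(k) contribution: $237.73
Union dues: $156.97
Total deductions = $518.76 + $237.83 + $342.22 + $1,413.08 + $199.53 + $88.43 + $237.73 + $156.97 = $3,194.55
Net pay = $5,895.05 − $3,194.55 = $2,700.50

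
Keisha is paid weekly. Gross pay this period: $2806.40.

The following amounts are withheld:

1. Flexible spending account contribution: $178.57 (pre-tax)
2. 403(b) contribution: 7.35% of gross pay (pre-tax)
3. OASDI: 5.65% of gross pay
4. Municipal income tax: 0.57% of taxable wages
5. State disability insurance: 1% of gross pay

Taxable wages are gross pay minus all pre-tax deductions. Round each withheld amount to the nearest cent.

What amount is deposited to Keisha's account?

Flexible spending account contribution: $178.57
403(b) contribution: $2806.40 × 0.0735 = $206.27
Pre-tax total = $178.57 + $206.27 = $384.84
Taxable wages = $2806.40 − $384.84 = $2421.56
Municipal income tax: $2421.56 × 0.0057 = $13.80
OASDI: $2806.40 × 0.0565 = $158.56
State disability insurance: $2806.40 × 0.01 = $28.06
Total deductions = $178.57 + $206.27 + $13.80 + $158.56 + $28.06 = $585.26
Net pay = $2806.40 − $585.26 = $2221.14

$2221.14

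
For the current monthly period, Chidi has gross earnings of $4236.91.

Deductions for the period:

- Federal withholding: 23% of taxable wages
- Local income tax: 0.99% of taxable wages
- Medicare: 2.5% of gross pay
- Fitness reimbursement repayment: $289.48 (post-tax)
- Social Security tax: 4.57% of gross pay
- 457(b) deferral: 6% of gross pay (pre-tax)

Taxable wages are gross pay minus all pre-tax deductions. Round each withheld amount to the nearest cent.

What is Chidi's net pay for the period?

457(b) deferral: $4236.91 × 0.06 = $254.21
Taxable wages = $4236.91 − $254.21 = $3982.70
Local income tax: $3982.70 × 0.0099 = $39.43
Federal withholding: $3982.70 × 0.23 = $916.02
Medicare: $4236.91 × 0.025 = $105.92
Social Security tax: $4236.91 × 0.0457 = $193.63
Fitness reimbursement repayment: $289.48
Total deductions = $254.21 + $39.43 + $916.02 + $105.92 + $193.63 + $289.48 = $1798.69
Net pay = $4236.91 − $1798.69 = $2438.22

$2438.22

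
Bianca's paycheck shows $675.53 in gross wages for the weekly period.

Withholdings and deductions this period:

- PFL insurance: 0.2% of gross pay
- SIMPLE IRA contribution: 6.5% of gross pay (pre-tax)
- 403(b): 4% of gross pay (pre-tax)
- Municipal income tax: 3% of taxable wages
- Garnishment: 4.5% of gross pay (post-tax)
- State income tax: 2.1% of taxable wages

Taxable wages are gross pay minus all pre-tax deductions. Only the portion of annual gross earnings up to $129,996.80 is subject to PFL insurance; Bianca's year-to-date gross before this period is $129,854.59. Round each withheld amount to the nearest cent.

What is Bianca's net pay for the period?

403(b): $675.53 × 0.04 = $27.02
SIMPLE IRA contribution: $675.53 × 0.065 = $43.91
Pre-tax total = $27.02 + $43.91 = $70.93
Taxable wages = $675.53 − $70.93 = $604.60
State income tax: $604.60 × 0.021 = $12.70
Municipal income tax: $604.60 × 0.03 = $18.14
PFL insurance: only $129,996.80 − $129,854.59 = $142.21 of this check is subject → $142.21 × 0.002 = $0.28
Garnishment: $675.53 × 0.045 = $30.40
Total deductions = $27.02 + $43.91 + $12.70 + $18.14 + $0.28 + $30.40 = $132.45
Net pay = $675.53 − $132.45 = $543.08

$543.08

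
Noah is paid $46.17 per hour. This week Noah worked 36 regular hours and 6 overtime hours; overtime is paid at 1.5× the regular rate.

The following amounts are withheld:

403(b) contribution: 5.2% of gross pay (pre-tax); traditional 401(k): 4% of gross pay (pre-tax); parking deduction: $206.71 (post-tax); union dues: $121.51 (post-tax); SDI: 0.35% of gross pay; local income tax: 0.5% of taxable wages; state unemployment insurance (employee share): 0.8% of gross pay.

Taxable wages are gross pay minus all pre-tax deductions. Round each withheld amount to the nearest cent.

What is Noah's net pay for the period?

$1,524.96

Regular pay: 36 × $46.17 = $1,662.12
Overtime pay: 6 × $46.17 × 1.5 = $415.53
Gross pay = $1,662.12 + $415.53 = $2,077.65
Traditional 401(k): $2,077.65 × 0.04 = $83.11
403(b) contribution: $2,077.65 × 0.052 = $108.04
Pre-tax total = $83.11 + $108.04 = $191.15
Taxable wages = $2,077.65 − $191.15 = $1,886.50
Local income tax: $1,886.50 × 0.005 = $9.43
State unemployment insurance (employee share): $2,077.65 × 0.008 = $16.62
SDI: $2,077.65 × 0.0035 = $7.27
Union dues: $121.51
Parking deduction: $206.71
Total deductions = $83.11 + $108.04 + $9.43 + $16.62 + $7.27 + $121.51 + $206.71 = $552.69
Net pay = $2,077.65 − $552.69 = $1,524.96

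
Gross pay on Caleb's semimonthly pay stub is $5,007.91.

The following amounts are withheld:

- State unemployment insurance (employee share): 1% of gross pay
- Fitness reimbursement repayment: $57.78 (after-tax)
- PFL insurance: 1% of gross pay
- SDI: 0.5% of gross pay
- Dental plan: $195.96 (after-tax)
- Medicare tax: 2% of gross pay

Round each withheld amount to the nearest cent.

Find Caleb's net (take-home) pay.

$4,528.81

Medicare tax: $5,007.91 × 0.02 = $100.16
PFL insurance: $5,007.91 × 0.01 = $50.08
SDI: $5,007.91 × 0.005 = $25.04
State unemployment insurance (employee share): $5,007.91 × 0.01 = $50.08
Fitness reimbursement repayment: $57.78
Dental plan: $195.96
Total deductions = $100.16 + $50.08 + $25.04 + $50.08 + $57.78 + $195.96 = $479.10
Net pay = $5,007.91 − $479.10 = $4,528.81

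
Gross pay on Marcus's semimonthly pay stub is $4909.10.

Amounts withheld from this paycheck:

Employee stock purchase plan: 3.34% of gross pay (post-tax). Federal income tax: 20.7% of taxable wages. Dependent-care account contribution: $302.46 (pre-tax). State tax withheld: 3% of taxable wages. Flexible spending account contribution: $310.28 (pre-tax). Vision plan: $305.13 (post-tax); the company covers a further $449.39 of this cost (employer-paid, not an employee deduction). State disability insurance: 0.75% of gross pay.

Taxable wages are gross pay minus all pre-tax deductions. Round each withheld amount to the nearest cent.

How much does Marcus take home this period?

$2772.21

Flexible spending account contribution: $310.28
Dependent-care account contribution: $302.46
Pre-tax total = $310.28 + $302.46 = $612.74
Taxable wages = $4909.10 − $612.74 = $4296.36
State tax withheld: $4296.36 × 0.03 = $128.89
Federal income tax: $4296.36 × 0.207 = $889.35
State disability insurance: $4909.10 × 0.0075 = $36.82
Vision plan: $305.13
Employee stock purchase plan: $4909.10 × 0.0334 = $163.96
(Employer's $449.39 toward vision plan is not withheld from the employee.)
Total deductions = $310.28 + $302.46 + $128.89 + $889.35 + $36.82 + $305.13 + $163.96 = $2136.89
Net pay = $4909.10 − $2136.89 = $2772.21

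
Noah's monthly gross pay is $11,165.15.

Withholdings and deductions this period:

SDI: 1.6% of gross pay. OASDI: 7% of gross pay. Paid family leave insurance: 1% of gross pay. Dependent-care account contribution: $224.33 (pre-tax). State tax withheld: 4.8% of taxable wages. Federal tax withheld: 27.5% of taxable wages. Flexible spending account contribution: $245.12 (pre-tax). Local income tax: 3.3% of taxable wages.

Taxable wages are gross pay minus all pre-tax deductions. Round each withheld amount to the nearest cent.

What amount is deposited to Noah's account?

Flexible spending account contribution: $245.12
Dependent-care account contribution: $224.33
Pre-tax total = $245.12 + $224.33 = $469.45
Taxable wages = $11,165.15 − $469.45 = $10,695.70
Federal tax withheld: $10,695.70 × 0.275 = $2,941.32
Local income tax: $10,695.70 × 0.033 = $352.96
State tax withheld: $10,695.70 × 0.048 = $513.39
Paid family leave insurance: $11,165.15 × 0.01 = $111.65
SDI: $11,165.15 × 0.016 = $178.64
OASDI: $11,165.15 × 0.07 = $781.56
Total deductions = $245.12 + $224.33 + $2,941.32 + $352.96 + $513.39 + $111.65 + $178.64 + $781.56 = $5,348.97
Net pay = $11,165.15 − $5,348.97 = $5,816.18

$5,816.18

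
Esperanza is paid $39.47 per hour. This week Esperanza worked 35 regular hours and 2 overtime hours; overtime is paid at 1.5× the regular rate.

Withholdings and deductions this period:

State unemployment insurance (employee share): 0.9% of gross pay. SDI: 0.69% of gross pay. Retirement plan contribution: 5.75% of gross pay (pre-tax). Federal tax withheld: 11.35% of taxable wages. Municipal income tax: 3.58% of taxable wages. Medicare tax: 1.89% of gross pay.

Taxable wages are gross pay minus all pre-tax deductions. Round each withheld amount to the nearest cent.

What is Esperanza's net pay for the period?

Regular pay: 35 × $39.47 = $1,381.45
Overtime pay: 2 × $39.47 × 1.5 = $118.41
Gross pay = $1,381.45 + $118.41 = $1,499.86
Retirement plan contribution: $1,499.86 × 0.0575 = $86.24
Taxable wages = $1,499.86 − $86.24 = $1,413.62
Municipal income tax: $1,413.62 × 0.0358 = $50.61
Federal tax withheld: $1,413.62 × 0.1135 = $160.45
State unemployment insurance (employee share): $1,499.86 × 0.009 = $13.50
Medicare tax: $1,499.86 × 0.0189 = $28.35
SDI: $1,499.86 × 0.0069 = $10.35
Total deductions = $86.24 + $50.61 + $160.45 + $13.50 + $28.35 + $10.35 = $349.50
Net pay = $1,499.86 − $349.50 = $1,150.36

$1,150.36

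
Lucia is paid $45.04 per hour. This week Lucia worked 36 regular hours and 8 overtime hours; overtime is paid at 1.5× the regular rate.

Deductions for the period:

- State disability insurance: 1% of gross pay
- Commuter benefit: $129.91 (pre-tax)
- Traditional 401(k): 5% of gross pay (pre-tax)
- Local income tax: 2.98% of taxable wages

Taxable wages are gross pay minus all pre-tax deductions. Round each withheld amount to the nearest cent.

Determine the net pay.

Regular pay: 36 × $45.04 = $1,621.44
Overtime pay: 8 × $45.04 × 1.5 = $540.48
Gross pay = $1,621.44 + $540.48 = $2,161.92
Commuter benefit: $129.91
Traditional 401(k): $2,161.92 × 0.05 = $108.10
Pre-tax total = $129.91 + $108.10 = $238.01
Taxable wages = $2,161.92 − $238.01 = $1,923.91
Local income tax: $1,923.91 × 0.0298 = $57.33
State disability insurance: $2,161.92 × 0.01 = $21.62
Total deductions = $129.91 + $108.10 + $57.33 + $21.62 = $316.96
Net pay = $2,161.92 − $316.96 = $1,844.96

$1,844.96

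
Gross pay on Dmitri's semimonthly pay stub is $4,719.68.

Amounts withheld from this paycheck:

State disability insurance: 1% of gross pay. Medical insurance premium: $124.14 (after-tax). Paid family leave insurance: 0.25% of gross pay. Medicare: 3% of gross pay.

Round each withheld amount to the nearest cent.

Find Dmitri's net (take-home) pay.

Medicare: $4,719.68 × 0.03 = $141.59
State disability insurance: $4,719.68 × 0.01 = $47.20
Paid family leave insurance: $4,719.68 × 0.0025 = $11.80
Medical insurance premium: $124.14
Total deductions = $141.59 + $47.20 + $11.80 + $124.14 = $324.73
Net pay = $4,719.68 − $324.73 = $4,394.95

$4,394.95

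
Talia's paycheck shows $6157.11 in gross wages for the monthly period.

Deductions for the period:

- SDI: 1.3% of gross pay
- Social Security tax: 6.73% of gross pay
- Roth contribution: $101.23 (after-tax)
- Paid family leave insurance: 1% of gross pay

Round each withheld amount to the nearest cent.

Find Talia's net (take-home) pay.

Paid family leave insurance: $6157.11 × 0.01 = $61.57
Social Security tax: $6157.11 × 0.0673 = $414.37
SDI: $6157.11 × 0.013 = $80.04
Roth contribution: $101.23
Total deductions = $61.57 + $414.37 + $80.04 + $101.23 = $657.21
Net pay = $6157.11 − $657.21 = $5499.90

$5499.90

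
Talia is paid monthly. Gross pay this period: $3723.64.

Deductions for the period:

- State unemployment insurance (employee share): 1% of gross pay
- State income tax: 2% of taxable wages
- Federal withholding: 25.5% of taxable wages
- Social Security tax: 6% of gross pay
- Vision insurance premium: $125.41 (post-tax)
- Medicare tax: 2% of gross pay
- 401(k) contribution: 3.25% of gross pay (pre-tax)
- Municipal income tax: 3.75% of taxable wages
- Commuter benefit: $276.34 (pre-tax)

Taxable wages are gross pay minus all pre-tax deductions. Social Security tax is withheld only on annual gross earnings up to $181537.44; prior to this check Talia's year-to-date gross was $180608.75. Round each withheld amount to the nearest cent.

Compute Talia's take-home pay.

$1993.97

Commuter benefit: $276.34
401(k) contribution: $3723.64 × 0.0325 = $121.02
Pre-tax total = $276.34 + $121.02 = $397.36
Taxable wages = $3723.64 − $397.36 = $3326.28
Municipal income tax: $3326.28 × 0.0375 = $124.74
State income tax: $3326.28 × 0.02 = $66.53
Federal withholding: $3326.28 × 0.255 = $848.20
Medicare tax: $3723.64 × 0.02 = $74.47
Social Security tax: only $181537.44 − $180608.75 = $928.69 of this check is subject → $928.69 × 0.06 = $55.72
State unemployment insurance (employee share): $3723.64 × 0.01 = $37.24
Vision insurance premium: $125.41
Total deductions = $276.34 + $121.02 + $124.74 + $66.53 + $848.20 + $74.47 + $55.72 + $37.24 + $125.41 = $1729.67
Net pay = $3723.64 − $1729.67 = $1993.97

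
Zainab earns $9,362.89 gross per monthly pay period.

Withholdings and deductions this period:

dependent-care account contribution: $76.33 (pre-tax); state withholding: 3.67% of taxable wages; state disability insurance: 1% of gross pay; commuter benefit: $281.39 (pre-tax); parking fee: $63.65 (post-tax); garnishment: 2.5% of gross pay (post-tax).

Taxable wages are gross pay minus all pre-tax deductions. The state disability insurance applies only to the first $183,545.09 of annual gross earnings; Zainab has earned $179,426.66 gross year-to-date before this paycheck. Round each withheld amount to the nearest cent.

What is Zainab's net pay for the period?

Dependent-care account contribution: $76.33
Commuter benefit: $281.39
Pre-tax total = $76.33 + $281.39 = $357.72
Taxable wages = $9,362.89 − $357.72 = $9,005.17
State withholding: $9,005.17 × 0.0367 = $330.49
State disability insurance: only $183,545.09 − $179,426.66 = $4,118.43 of this check is subject → $4,118.43 × 0.01 = $41.18
Parking fee: $63.65
Garnishment: $9,362.89 × 0.025 = $234.07
Total deductions = $76.33 + $281.39 + $330.49 + $41.18 + $63.65 + $234.07 = $1,027.11
Net pay = $9,362.89 − $1,027.11 = $8,335.78

$8,335.78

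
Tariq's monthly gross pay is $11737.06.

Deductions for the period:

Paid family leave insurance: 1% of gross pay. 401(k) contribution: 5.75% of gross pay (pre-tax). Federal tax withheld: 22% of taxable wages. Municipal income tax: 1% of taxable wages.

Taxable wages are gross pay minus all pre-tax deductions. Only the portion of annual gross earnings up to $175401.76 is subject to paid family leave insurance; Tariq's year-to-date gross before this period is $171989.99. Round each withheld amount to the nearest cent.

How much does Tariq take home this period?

401(k) contribution: $11737.06 × 0.0575 = $674.88
Taxable wages = $11737.06 − $674.88 = $11062.18
Municipal income tax: $11062.18 × 0.01 = $110.62
Federal tax withheld: $11062.18 × 0.22 = $2433.68
Paid family leave insurance: only $175401.76 − $171989.99 = $3411.77 of this check is subject → $3411.77 × 0.01 = $34.12
Total deductions = $674.88 + $110.62 + $2433.68 + $34.12 = $3253.30
Net pay = $11737.06 − $3253.30 = $8483.76

$8483.76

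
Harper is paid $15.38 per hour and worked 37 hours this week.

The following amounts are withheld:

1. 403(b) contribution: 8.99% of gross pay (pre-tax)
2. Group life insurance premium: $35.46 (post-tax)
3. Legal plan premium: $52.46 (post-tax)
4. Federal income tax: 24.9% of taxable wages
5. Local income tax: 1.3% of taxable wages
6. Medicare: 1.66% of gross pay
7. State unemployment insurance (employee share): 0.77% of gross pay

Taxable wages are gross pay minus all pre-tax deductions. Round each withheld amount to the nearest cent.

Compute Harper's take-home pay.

Gross pay: 37 × $15.38 = $569.06
403(b) contribution: $569.06 × 0.0899 = $51.16
Taxable wages = $569.06 − $51.16 = $517.90
Local income tax: $517.90 × 0.013 = $6.73
Federal income tax: $517.90 × 0.249 = $128.96
State unemployment insurance (employee share): $569.06 × 0.0077 = $4.38
Medicare: $569.06 × 0.0166 = $9.45
Legal plan premium: $52.46
Group life insurance premium: $35.46
Total deductions = $51.16 + $6.73 + $128.96 + $4.38 + $9.45 + $52.46 + $35.46 = $288.60
Net pay = $569.06 − $288.60 = $280.46

$280.46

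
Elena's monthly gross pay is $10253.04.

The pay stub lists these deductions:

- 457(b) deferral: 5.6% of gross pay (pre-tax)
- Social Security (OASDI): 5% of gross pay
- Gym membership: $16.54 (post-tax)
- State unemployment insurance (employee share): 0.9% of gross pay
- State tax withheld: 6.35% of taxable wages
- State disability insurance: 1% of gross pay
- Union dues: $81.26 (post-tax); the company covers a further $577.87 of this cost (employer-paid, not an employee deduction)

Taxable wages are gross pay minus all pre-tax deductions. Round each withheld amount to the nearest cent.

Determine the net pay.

$8259.00

457(b) deferral: $10253.04 × 0.056 = $574.17
Taxable wages = $10253.04 − $574.17 = $9678.87
State tax withheld: $9678.87 × 0.0635 = $614.61
State unemployment insurance (employee share): $10253.04 × 0.009 = $92.28
Social Security (OASDI): $10253.04 × 0.05 = $512.65
State disability insurance: $10253.04 × 0.01 = $102.53
Union dues: $81.26
Gym membership: $16.54
(Employer's $577.87 toward union dues is not withheld from the employee.)
Total deductions = $574.17 + $614.61 + $92.28 + $512.65 + $102.53 + $81.26 + $16.54 = $1994.04
Net pay = $10253.04 − $1994.04 = $8259.00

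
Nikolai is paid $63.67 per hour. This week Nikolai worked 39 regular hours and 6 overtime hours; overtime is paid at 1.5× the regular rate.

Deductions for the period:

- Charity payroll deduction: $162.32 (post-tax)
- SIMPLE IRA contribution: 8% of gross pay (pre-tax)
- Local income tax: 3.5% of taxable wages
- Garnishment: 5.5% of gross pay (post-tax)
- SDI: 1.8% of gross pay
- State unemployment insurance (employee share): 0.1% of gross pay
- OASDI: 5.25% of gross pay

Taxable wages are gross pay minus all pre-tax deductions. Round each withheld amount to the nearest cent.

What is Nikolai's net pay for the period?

$2,164.33

Regular pay: 39 × $63.67 = $2,483.13
Overtime pay: 6 × $63.67 × 1.5 = $573.03
Gross pay = $2,483.13 + $573.03 = $3,056.16
SIMPLE IRA contribution: $3,056.16 × 0.08 = $244.49
Taxable wages = $3,056.16 − $244.49 = $2,811.67
Local income tax: $2,811.67 × 0.035 = $98.41
OASDI: $3,056.16 × 0.0525 = $160.45
State unemployment insurance (employee share): $3,056.16 × 0.001 = $3.06
SDI: $3,056.16 × 0.018 = $55.01
Charity payroll deduction: $162.32
Garnishment: $3,056.16 × 0.055 = $168.09
Total deductions = $244.49 + $98.41 + $160.45 + $3.06 + $55.01 + $162.32 + $168.09 = $891.83
Net pay = $3,056.16 − $891.83 = $2,164.33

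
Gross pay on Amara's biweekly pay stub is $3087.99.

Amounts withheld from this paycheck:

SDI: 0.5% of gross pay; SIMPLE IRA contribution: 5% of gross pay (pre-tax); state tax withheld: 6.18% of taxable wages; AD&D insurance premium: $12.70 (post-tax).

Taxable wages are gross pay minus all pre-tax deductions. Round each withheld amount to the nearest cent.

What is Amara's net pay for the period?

SIMPLE IRA contribution: $3087.99 × 0.05 = $154.40
Taxable wages = $3087.99 − $154.40 = $2933.59
State tax withheld: $2933.59 × 0.0618 = $181.30
SDI: $3087.99 × 0.005 = $15.44
AD&D insurance premium: $12.70
Total deductions = $154.40 + $181.30 + $15.44 + $12.70 = $363.84
Net pay = $3087.99 − $363.84 = $2724.15

$2724.15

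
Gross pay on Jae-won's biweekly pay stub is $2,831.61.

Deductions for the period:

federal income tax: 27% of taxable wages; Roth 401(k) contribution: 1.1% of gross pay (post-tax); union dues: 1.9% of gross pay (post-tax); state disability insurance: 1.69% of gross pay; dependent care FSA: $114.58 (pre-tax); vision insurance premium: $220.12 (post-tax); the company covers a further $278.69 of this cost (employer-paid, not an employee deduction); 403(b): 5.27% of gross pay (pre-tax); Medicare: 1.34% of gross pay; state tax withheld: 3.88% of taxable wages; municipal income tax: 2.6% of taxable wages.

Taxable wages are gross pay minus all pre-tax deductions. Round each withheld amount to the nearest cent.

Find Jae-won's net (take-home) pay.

$1,317.24

403(b): $2,831.61 × 0.0527 = $149.23
Dependent care FSA: $114.58
Pre-tax total = $149.23 + $114.58 = $263.81
Taxable wages = $2,831.61 − $263.81 = $2,567.80
State tax withheld: $2,567.80 × 0.0388 = $99.63
Federal income tax: $2,567.80 × 0.27 = $693.31
Municipal income tax: $2,567.80 × 0.026 = $66.76
Medicare: $2,831.61 × 0.0134 = $37.94
State disability insurance: $2,831.61 × 0.0169 = $47.85
Roth 401(k) contribution: $2,831.61 × 0.011 = $31.15
Union dues: $2,831.61 × 0.019 = $53.80
Vision insurance premium: $220.12
(Employer's $278.69 toward vision insurance premium is not withheld from the employee.)
Total deductions = $149.23 + $114.58 + $99.63 + $693.31 + $66.76 + $37.94 + $47.85 + $31.15 + $53.80 + $220.12 = $1,514.37
Net pay = $2,831.61 − $1,514.37 = $1,317.24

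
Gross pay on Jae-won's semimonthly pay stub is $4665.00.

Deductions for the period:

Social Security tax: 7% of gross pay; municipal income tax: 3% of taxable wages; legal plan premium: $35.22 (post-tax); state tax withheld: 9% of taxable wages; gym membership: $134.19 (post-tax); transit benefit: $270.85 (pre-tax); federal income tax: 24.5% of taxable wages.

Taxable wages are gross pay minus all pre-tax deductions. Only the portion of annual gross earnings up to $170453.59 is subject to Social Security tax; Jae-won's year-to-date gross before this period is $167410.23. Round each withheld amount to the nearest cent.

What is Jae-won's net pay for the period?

Transit benefit: $270.85
Taxable wages = $4665.00 − $270.85 = $4394.15
Federal income tax: $4394.15 × 0.245 = $1076.57
Municipal income tax: $4394.15 × 0.03 = $131.82
State tax withheld: $4394.15 × 0.09 = $395.47
Social Security tax: only $170453.59 − $167410.23 = $3043.36 of this check is subject → $3043.36 × 0.07 = $213.04
Gym membership: $134.19
Legal plan premium: $35.22
Total deductions = $270.85 + $1076.57 + $131.82 + $395.47 + $213.04 + $134.19 + $35.22 = $2257.16
Net pay = $4665.00 − $2257.16 = $2407.84

$2407.84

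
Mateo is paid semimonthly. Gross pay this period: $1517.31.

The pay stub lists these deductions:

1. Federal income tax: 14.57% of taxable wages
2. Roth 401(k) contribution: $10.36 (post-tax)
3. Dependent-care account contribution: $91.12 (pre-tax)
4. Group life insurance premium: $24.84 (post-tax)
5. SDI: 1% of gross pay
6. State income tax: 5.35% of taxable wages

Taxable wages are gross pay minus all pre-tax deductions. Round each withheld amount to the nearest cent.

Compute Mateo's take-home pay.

$1091.72

Dependent-care account contribution: $91.12
Taxable wages = $1517.31 − $91.12 = $1426.19
Federal income tax: $1426.19 × 0.1457 = $207.80
State income tax: $1426.19 × 0.0535 = $76.30
SDI: $1517.31 × 0.01 = $15.17
Roth 401(k) contribution: $10.36
Group life insurance premium: $24.84
Total deductions = $91.12 + $207.80 + $76.30 + $15.17 + $10.36 + $24.84 = $425.59
Net pay = $1517.31 − $425.59 = $1091.72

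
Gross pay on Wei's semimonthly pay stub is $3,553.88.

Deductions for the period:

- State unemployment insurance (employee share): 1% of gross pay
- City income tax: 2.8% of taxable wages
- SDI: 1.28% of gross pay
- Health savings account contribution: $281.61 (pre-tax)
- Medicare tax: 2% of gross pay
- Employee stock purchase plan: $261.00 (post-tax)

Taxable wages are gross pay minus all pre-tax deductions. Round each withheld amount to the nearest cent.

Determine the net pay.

$2,767.54

Health savings account contribution: $281.61
Taxable wages = $3,553.88 − $281.61 = $3,272.27
City income tax: $3,272.27 × 0.028 = $91.62
State unemployment insurance (employee share): $3,553.88 × 0.01 = $35.54
SDI: $3,553.88 × 0.0128 = $45.49
Medicare tax: $3,553.88 × 0.02 = $71.08
Employee stock purchase plan: $261.00
Total deductions = $281.61 + $91.62 + $35.54 + $45.49 + $71.08 + $261.00 = $786.34
Net pay = $3,553.88 − $786.34 = $2,767.54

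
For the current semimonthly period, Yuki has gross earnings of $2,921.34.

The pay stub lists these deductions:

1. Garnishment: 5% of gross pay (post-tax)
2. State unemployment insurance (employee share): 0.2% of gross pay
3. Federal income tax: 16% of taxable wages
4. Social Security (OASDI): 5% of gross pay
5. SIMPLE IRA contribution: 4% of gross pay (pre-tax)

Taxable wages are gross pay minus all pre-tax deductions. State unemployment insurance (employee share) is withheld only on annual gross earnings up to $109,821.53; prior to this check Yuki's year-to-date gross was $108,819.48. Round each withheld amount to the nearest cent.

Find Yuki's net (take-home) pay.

$2,061.63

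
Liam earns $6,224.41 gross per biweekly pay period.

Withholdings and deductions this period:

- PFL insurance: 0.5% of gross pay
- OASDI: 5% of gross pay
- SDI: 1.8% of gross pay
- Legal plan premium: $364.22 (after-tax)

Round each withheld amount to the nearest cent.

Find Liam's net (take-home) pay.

$5,405.81

SDI: $6,224.41 × 0.018 = $112.04
PFL insurance: $6,224.41 × 0.005 = $31.12
OASDI: $6,224.41 × 0.05 = $311.22
Legal plan premium: $364.22
Total deductions = $112.04 + $31.12 + $311.22 + $364.22 = $818.60
Net pay = $6,224.41 − $818.60 = $5,405.81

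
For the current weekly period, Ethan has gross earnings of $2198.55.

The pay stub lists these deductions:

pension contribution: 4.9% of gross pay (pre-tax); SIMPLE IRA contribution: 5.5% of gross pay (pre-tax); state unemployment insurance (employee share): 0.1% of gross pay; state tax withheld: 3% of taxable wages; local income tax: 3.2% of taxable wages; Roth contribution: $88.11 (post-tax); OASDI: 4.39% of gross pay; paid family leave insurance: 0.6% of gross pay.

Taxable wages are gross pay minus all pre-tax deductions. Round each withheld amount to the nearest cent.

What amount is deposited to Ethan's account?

$1647.74

SIMPLE IRA contribution: $2198.55 × 0.055 = $120.92
Pension contribution: $2198.55 × 0.049 = $107.73
Pre-tax total = $120.92 + $107.73 = $228.65
Taxable wages = $2198.55 − $228.65 = $1969.90
Local income tax: $1969.90 × 0.032 = $63.04
State tax withheld: $1969.90 × 0.03 = $59.10
OASDI: $2198.55 × 0.0439 = $96.52
Paid family leave insurance: $2198.55 × 0.006 = $13.19
State unemployment insurance (employee share): $2198.55 × 0.001 = $2.20
Roth contribution: $88.11
Total deductions = $120.92 + $107.73 + $63.04 + $59.10 + $96.52 + $13.19 + $2.20 + $88.11 = $550.81
Net pay = $2198.55 − $550.81 = $1647.74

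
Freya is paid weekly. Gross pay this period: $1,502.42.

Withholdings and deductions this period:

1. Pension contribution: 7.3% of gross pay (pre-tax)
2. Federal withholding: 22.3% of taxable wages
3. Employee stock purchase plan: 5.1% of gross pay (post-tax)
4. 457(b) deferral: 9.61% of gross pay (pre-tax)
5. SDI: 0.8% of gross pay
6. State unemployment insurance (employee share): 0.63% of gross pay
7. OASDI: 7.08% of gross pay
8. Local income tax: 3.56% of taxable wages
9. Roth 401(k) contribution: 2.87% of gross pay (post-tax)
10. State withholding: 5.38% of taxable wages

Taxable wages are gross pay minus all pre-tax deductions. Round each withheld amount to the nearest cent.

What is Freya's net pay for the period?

$610.78

457(b) deferral: $1,502.42 × 0.0961 = $144.38
Pension contribution: $1,502.42 × 0.073 = $109.68
Pre-tax total = $144.38 + $109.68 = $254.06
Taxable wages = $1,502.42 − $254.06 = $1,248.36
Local income tax: $1,248.36 × 0.0356 = $44.44
State withholding: $1,248.36 × 0.0538 = $67.16
Federal withholding: $1,248.36 × 0.223 = $278.38
SDI: $1,502.42 × 0.008 = $12.02
OASDI: $1,502.42 × 0.0708 = $106.37
State unemployment insurance (employee share): $1,502.42 × 0.0063 = $9.47
Roth 401(k) contribution: $1,502.42 × 0.0287 = $43.12
Employee stock purchase plan: $1,502.42 × 0.051 = $76.62
Total deductions = $144.38 + $109.68 + $44.44 + $67.16 + $278.38 + $12.02 + $106.37 + $9.47 + $43.12 + $76.62 = $891.64
Net pay = $1,502.42 − $891.64 = $610.78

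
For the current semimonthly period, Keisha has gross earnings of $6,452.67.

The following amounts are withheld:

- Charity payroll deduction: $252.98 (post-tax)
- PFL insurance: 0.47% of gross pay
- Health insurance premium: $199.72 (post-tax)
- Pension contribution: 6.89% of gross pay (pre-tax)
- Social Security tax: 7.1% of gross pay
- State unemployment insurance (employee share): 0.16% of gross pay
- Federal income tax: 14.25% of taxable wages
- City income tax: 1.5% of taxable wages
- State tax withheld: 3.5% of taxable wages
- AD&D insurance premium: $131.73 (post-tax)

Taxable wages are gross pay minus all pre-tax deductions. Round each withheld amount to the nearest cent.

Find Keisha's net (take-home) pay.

Pension contribution: $6,452.67 × 0.0689 = $444.59
Taxable wages = $6,452.67 − $444.59 = $6,008.08
City income tax: $6,008.08 × 0.015 = $90.12
State tax withheld: $6,008.08 × 0.035 = $210.28
Federal income tax: $6,008.08 × 0.1425 = $856.15
PFL insurance: $6,452.67 × 0.0047 = $30.33
Social Security tax: $6,452.67 × 0.071 = $458.14
State unemployment insurance (employee share): $6,452.67 × 0.0016 = $10.32
AD&D insurance premium: $131.73
Charity payroll deduction: $252.98
Health insurance premium: $199.72
Total deductions = $444.59 + $90.12 + $210.28 + $856.15 + $30.33 + $458.14 + $10.32 + $131.73 + $252.98 + $199.72 = $2,684.36
Net pay = $6,452.67 − $2,684.36 = $3,768.31

$3,768.31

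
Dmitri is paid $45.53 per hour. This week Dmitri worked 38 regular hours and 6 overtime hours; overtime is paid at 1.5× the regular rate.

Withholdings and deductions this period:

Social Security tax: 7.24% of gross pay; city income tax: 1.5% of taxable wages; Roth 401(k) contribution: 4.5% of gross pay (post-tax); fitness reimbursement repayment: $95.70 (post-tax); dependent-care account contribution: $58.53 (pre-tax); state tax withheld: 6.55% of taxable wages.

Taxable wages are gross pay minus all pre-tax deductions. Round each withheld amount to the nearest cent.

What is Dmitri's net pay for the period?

$1,566.90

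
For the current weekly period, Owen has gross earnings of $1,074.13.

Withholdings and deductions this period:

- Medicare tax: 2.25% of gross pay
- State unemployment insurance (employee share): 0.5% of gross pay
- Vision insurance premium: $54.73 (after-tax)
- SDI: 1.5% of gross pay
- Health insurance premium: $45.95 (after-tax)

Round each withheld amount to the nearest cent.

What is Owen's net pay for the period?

$927.80

State unemployment insurance (employee share): $1,074.13 × 0.005 = $5.37
SDI: $1,074.13 × 0.015 = $16.11
Medicare tax: $1,074.13 × 0.0225 = $24.17
Health insurance premium: $45.95
Vision insurance premium: $54.73
Total deductions = $5.37 + $16.11 + $24.17 + $45.95 + $54.73 = $146.33
Net pay = $1,074.13 − $146.33 = $927.80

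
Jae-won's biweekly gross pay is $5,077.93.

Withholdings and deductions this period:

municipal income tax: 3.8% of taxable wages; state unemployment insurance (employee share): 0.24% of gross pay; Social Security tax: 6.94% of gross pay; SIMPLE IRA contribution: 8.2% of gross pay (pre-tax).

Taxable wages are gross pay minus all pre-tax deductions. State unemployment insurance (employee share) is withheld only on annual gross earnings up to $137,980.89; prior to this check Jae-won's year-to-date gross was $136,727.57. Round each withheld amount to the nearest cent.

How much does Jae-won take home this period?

$4,128.98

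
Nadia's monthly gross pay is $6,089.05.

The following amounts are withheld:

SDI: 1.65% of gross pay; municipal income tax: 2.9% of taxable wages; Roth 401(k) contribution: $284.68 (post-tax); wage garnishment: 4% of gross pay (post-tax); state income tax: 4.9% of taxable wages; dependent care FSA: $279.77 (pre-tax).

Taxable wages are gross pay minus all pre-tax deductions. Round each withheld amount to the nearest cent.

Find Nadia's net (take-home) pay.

$4,727.45

Dependent care FSA: $279.77
Taxable wages = $6,089.05 − $279.77 = $5,809.28
State income tax: $5,809.28 × 0.049 = $284.65
Municipal income tax: $5,809.28 × 0.029 = $168.47
SDI: $6,089.05 × 0.0165 = $100.47
Wage garnishment: $6,089.05 × 0.04 = $243.56
Roth 401(k) contribution: $284.68
Total deductions = $279.77 + $284.65 + $168.47 + $100.47 + $243.56 + $284.68 = $1,361.60
Net pay = $6,089.05 − $1,361.60 = $4,727.45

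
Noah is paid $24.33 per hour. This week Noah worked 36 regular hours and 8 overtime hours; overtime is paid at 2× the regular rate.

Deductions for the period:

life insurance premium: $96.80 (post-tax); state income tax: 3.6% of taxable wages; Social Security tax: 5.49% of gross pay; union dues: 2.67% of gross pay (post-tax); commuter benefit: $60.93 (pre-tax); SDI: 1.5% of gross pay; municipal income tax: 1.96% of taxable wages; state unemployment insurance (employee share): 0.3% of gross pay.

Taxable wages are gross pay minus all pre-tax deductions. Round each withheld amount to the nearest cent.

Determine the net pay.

$914.46

Regular pay: 36 × $24.33 = $875.88
Overtime pay: 8 × $24.33 × 2 = $389.28
Gross pay = $875.88 + $389.28 = $1265.16
Commuter benefit: $60.93
Taxable wages = $1265.16 − $60.93 = $1204.23
State income tax: $1204.23 × 0.036 = $43.35
Municipal income tax: $1204.23 × 0.0196 = $23.60
SDI: $1265.16 × 0.015 = $18.98
Social Security tax: $1265.16 × 0.0549 = $69.46
State unemployment insurance (employee share): $1265.16 × 0.003 = $3.80
Life insurance premium: $96.80
Union dues: $1265.16 × 0.0267 = $33.78
Total deductions = $60.93 + $43.35 + $23.60 + $18.98 + $69.46 + $3.80 + $96.80 + $33.78 = $350.70
Net pay = $1265.16 − $350.70 = $914.46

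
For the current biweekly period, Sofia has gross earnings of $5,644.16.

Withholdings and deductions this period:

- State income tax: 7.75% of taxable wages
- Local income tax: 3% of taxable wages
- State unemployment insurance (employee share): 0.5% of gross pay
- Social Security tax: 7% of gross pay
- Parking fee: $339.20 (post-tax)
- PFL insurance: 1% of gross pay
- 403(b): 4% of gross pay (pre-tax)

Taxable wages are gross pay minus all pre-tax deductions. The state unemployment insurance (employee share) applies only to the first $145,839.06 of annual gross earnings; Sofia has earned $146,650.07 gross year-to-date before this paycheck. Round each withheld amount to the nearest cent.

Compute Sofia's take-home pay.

$4,045.18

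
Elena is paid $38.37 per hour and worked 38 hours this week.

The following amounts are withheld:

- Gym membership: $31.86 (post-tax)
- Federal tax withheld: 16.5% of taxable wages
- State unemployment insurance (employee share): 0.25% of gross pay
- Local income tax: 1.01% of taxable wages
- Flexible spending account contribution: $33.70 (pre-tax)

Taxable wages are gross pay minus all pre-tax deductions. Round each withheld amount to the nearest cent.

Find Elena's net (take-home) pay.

$1139.44

Gross pay: 38 × $38.37 = $1458.06
Flexible spending account contribution: $33.70
Taxable wages = $1458.06 − $33.70 = $1424.36
Local income tax: $1424.36 × 0.0101 = $14.39
Federal tax withheld: $1424.36 × 0.165 = $235.02
State unemployment insurance (employee share): $1458.06 × 0.0025 = $3.65
Gym membership: $31.86
Total deductions = $33.70 + $14.39 + $235.02 + $3.65 + $31.86 = $318.62
Net pay = $1458.06 − $318.62 = $1139.44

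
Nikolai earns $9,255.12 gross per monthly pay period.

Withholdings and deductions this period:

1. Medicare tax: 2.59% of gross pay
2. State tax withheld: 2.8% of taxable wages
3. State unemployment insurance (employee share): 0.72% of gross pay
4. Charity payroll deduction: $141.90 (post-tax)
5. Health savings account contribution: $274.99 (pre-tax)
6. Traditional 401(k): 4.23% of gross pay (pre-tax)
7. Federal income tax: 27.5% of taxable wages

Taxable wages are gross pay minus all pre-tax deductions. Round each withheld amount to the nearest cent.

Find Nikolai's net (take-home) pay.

Traditional 401(k): $9,255.12 × 0.0423 = $391.49
Health savings account contribution: $274.99
Pre-tax total = $391.49 + $274.99 = $666.48
Taxable wages = $9,255.12 − $666.48 = $8,588.64
Federal income tax: $8,588.64 × 0.275 = $2,361.88
State tax withheld: $8,588.64 × 0.028 = $240.48
Medicare tax: $9,255.12 × 0.0259 = $239.71
State unemployment insurance (employee share): $9,255.12 × 0.0072 = $66.64
Charity payroll deduction: $141.90
Total deductions = $391.49 + $274.99 + $2,361.88 + $240.48 + $239.71 + $66.64 + $141.90 = $3,717.09
Net pay = $9,255.12 − $3,717.09 = $5,538.03

$5,538.03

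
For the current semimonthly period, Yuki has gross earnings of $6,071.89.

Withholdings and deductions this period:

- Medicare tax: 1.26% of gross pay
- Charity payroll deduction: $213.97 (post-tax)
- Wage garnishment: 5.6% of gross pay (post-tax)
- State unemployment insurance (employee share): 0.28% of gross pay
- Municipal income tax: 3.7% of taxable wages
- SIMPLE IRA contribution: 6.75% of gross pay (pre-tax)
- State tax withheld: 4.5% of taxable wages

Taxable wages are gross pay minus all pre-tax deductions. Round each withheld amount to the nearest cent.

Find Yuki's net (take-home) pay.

$4,550.24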